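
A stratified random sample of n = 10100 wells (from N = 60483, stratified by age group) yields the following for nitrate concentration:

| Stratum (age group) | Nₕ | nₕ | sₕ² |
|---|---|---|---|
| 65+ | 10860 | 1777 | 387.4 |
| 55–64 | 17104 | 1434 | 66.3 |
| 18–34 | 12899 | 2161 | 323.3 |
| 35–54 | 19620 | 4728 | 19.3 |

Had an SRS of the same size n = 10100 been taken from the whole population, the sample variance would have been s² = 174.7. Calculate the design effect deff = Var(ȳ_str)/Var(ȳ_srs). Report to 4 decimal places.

1.0588

Var(ȳ_str) = Σ Wₕ²(1−fₕ)sₕ²/nₕ with Wₕ = Nₕ/60483:
  65+: (10860/60483)²·(1−1777/10860)·387.4/1777 = 0.0058784751
  55–64: (17104/60483)²·(1−1434/17104)·66.3/1434 = 0.0033873839
  18–34: (12899/60483)²·(1−2161/12899)·323.3/2161 = 0.005664528
  35–54: (19620/60483)²·(1−4728/19620)·19.3/4728 = 3.2603575 × 10^-4
  → Var(ȳ_str) = 0.015256423.
Var(ȳ_srs) = (1 − 10100/60483)·174.7/10100 = 0.014408615.
deff = 0.015256423 / 0.014408615 = 1.0588.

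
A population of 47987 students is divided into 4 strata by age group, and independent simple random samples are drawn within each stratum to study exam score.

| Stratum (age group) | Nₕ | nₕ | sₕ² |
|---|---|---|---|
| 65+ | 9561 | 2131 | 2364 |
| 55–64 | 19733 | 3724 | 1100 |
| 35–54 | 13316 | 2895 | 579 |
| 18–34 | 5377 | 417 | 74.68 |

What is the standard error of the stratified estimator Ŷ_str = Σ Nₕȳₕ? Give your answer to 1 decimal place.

Var(Ŷ_str) = Σₕ Nₕ²(1 − fₕ)sₕ²/nₕ.
65+: 9561²·(1 − 2131/9561)·2364/2131 = 7.8805432 × 10^7.
55–64: 19733²·(1 − 3724/19733)·1100/3724 = 9.3312609 × 10^7.
35–54: 13316²·(1 − 2895/13316)·579/2895 = 2.7753207 × 10^7.
18–34: 5377²·(1 − 417/5377)·74.68/417 = 4.7762821 × 10^6.
Sum = 2.0464753 × 10^8.
SE = √(2.0464753 × 10^8) = 14305.5.

14305.5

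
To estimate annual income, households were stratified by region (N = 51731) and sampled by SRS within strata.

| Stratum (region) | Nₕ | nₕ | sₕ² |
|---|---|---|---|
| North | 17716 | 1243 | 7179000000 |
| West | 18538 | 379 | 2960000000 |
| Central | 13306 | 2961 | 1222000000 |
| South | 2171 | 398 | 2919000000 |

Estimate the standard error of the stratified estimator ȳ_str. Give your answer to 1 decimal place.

1282.2

Var(ȳ_str) = Σₕ Wₕ²(1 − fₕ)sₕ²/nₕ with Wₕ = Nₕ/N, N = 51731.
North: Wₕ = 0.34246390; term = 0.34246390²·(1 − 0.07016256)·7179000000/1243 = 629838.85.
West: Wₕ = 0.35835379; term = 0.35835379²·(1 − 0.02044449)·2960000000/379 = 982438.92.
Central: Wₕ = 0.25721521; term = 0.25721521²·(1 − 0.22253119)·1222000000/2961 = 21227.999.
South: Wₕ = 0.04196710; term = 0.04196710²·(1 − 0.18332566)·2919000000/398 = 10549.159.
Sum = 1.6440549 × 10^6.
SE = √(1.6440549 × 10^6) = 1282.2.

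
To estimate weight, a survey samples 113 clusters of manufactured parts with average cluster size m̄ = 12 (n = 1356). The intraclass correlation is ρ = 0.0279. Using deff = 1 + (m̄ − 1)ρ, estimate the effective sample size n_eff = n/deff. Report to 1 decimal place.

1037.6

deff = 1 + (12 − 1)·0.0279 = 1 + 0.3069 = 1.3069.
n_eff = 1356 / 1.3069 = 1037.6.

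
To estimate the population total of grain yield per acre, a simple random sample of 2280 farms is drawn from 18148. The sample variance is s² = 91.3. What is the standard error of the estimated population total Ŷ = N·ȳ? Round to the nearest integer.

Var(Ŷ) = N²·Var(ȳ) = N²·(1 − n/N)·s²/n.
f = 2280/18148 = 0.12563368; Var(ȳ) = 0.87436632·91.3/2280 = 0.035013002.
Var(Ŷ) = 18148² · 0.035013002 = 1.1531529 × 10^7.
SE(Ŷ) = √(1.1531529 × 10^7) = 3396.

3396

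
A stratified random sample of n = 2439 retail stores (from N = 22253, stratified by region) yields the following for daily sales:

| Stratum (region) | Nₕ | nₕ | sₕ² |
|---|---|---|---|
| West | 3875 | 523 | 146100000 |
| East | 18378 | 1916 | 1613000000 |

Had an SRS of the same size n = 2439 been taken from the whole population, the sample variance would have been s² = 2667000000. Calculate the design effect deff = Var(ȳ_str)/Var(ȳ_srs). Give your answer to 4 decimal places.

0.5358

Var(ȳ_str) = Σ Wₕ²(1−fₕ)sₕ²/nₕ with Wₕ = Nₕ/22253:
  West: (3875/22253)²·(1−523/3875)·146100000/523 = 7327.3529
  East: (18378/22253)²·(1−1916/18378)·1613000000/1916 = 514330.85
  → Var(ȳ_str) = 521658.2.
Var(ȳ_srs) = (1 − 2439/22253)·2667000000/2439 = 973631.93.
deff = 521658.2 / 973631.93 = 0.5358.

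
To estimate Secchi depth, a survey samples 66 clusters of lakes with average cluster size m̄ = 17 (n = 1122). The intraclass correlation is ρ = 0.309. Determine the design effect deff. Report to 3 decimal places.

5.944

deff = 1 + (17 − 1)·0.309 = 1 + 4.944 = 5.944.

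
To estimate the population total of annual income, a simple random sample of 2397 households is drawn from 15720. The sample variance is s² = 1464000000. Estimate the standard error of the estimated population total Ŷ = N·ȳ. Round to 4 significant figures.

1.131 × 10^7

Var(Ŷ) = N²·Var(ȳ) = N²·(1 − n/N)·s²/n.
f = 2397/15720 = 0.15248092; Var(ȳ) = 0.84751908·1464000000/2397 = 517633.68.
Var(Ŷ) = 15720² · 517633.68 = 1.2791681 × 10^14.
SE(Ŷ) = √(1.2791681 × 10^14) = 1.131 × 10^7.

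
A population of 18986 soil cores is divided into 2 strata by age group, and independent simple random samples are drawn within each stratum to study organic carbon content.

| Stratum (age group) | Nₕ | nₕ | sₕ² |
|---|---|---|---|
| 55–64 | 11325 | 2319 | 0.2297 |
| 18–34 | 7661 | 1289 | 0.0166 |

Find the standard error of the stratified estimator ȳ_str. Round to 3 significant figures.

0.00546

Var(ȳ_str) = Σₕ Wₕ²(1 − fₕ)sₕ²/nₕ with Wₕ = Nₕ/N, N = 18986.
55–64: Wₕ = 0.59649215; term = 0.59649215²·(1 − 0.20476821)·0.2297/2319 = 2.802615 × 10^-5.
18–34: Wₕ = 0.40350785; term = 0.40350785²·(1 − 0.16825480)·0.0166/1289 = 1.7440119 × 10^-6.
Sum = 2.9770162 × 10^-5.
SE = √(2.9770162 × 10^-5) = 0.00546.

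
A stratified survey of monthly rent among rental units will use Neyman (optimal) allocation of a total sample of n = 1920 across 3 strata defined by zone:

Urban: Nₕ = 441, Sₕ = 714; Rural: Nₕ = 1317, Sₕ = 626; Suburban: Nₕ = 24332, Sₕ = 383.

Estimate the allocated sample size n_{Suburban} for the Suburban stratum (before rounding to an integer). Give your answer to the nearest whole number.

Neyman allocation: nₕ = n·NₕSₕ / Σⱼ NⱼSⱼ.
Σ NⱼSⱼ = 441·714 + 1317·626 + 24332·383 = 1.0458472 × 10^7.
n_{Suburban} = 1920·24332·383 / (1.0458472 × 10^7) = 1711.

1711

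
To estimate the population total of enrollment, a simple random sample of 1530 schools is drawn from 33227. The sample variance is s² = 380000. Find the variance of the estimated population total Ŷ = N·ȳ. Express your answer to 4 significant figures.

2.616 × 10^11

Var(Ŷ) = N²·Var(ȳ) = N²·(1 − n/N)·s²/n.
f = 1530/33227 = 0.04604689; Var(ȳ) = 0.95395311·380000/1530 = 236.92953.
Var(Ŷ) = 33227² · 236.92953 = 2.6157815 × 10^11.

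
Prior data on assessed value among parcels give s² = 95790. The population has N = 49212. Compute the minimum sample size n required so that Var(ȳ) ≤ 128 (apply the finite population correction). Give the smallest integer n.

738

Without fpc, n₀ = s²/D = 95790/128 = 748.3594.
With fpc, (1 − n/N)·s²/n ≤ D requires n ≥ n₀/(1 + n₀/N) = 748.3594/(1 + 748.3594/49212) = 737.1497.
Rounding up, n = 738.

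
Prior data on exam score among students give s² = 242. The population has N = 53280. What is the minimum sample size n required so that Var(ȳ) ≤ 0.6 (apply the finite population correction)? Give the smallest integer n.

Without fpc, n₀ = s²/D = 242/0.6 = 403.3333.
With fpc, (1 − n/N)·s²/n ≤ D requires n ≥ n₀/(1 + n₀/N) = 403.3333/(1 + 403.3333/53280) = 400.3030.
Rounding up, n = 401.

401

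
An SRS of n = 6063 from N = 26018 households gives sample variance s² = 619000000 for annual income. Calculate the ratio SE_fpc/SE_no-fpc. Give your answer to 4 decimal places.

f = n/N = 6063/26018 = 0.23303098.
SE_no-fpc = √(s²/n) = 319.52257; SE_fpc = √((1−f)s²/n) = 279.82754.
Ratio = √(1−f) = 0.87576768.

0.8758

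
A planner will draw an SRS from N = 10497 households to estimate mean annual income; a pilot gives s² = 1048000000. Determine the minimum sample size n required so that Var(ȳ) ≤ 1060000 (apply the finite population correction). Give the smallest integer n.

Without fpc, n₀ = s²/D = 1048000000/1060000 = 988.6792.
With fpc, (1 − n/N)·s²/n ≤ D requires n ≥ n₀/(1 + n₀/N) = 988.6792/(1 + 988.6792/10497) = 903.5744.
Rounding up, n = 904.

904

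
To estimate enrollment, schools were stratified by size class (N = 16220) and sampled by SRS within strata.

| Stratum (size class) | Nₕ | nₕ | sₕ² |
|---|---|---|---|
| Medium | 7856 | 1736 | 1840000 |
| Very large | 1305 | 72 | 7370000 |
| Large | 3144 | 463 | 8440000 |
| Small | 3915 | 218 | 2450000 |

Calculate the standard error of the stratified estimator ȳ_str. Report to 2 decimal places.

44.97

Var(ȳ_str) = Σₕ Wₕ²(1 − fₕ)sₕ²/nₕ with Wₕ = Nₕ/N, N = 16220.
Medium: Wₕ = 0.48434032; term = 0.48434032²·(1 − 0.22097760)·1840000/1736 = 193.6954.
Very large: Wₕ = 0.08045623; term = 0.08045623²·(1 − 0.05517241)·7370000/72 = 626.04692.
Large: Wₕ = 0.19383477; term = 0.19383477²·(1 − 0.14726463)·8440000/463 = 584.03531.
Small: Wₕ = 0.24136868; term = 0.24136868²·(1 − 0.05568327)·2450000/218 = 618.28557.
Sum = 2022.0632.
SE = √(2022.0632) = 44.97.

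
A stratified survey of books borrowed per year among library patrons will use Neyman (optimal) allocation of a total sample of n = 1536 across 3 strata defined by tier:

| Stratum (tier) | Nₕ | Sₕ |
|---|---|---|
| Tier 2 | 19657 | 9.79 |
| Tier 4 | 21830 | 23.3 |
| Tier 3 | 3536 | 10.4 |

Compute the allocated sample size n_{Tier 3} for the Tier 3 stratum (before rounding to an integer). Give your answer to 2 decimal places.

Neyman allocation: nₕ = n·NₕSₕ / Σⱼ NⱼSⱼ.
Σ NⱼSⱼ = 19657·9.79 + 21830·23.3 + 3536·10.4 = 737855.43.
n_{Tier 3} = 1536·3536·10.4 / 737855.43 = 76.55.

76.55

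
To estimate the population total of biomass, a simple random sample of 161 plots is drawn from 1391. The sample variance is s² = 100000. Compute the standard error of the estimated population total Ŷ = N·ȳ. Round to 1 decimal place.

Var(Ŷ) = N²·Var(ȳ) = N²·(1 − n/N)·s²/n.
f = 161/1391 = 0.11574407; Var(ȳ) = 0.88425593·100000/161 = 549.22729.
Var(Ŷ) = 1391² · 549.22729 = 1.0626894 × 10^9.
SE(Ŷ) = √(1.0626894 × 10^9) = 32598.9.

32598.9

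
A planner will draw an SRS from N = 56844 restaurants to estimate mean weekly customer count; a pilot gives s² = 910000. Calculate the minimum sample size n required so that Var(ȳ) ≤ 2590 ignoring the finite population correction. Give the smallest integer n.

Without fpc, n₀ = s²/D = 910000/2590 = 351.3514.
Rounding up, n = 352.

352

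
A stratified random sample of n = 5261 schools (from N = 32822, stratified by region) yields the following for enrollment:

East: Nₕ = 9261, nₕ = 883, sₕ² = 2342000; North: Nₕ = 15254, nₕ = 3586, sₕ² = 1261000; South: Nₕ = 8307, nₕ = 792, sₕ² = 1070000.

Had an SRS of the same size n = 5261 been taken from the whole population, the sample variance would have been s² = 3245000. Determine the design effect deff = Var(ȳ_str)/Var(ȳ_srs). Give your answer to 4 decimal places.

Var(ȳ_str) = Σ Wₕ²(1−fₕ)sₕ²/nₕ with Wₕ = Nₕ/32822:
  East: (9261/32822)²·(1−883/9261)·2342000/883 = 191.02682
  North: (15254/32822)²·(1−3586/15254)·1261000/3586 = 58.097157
  South: (8307/32822)²·(1−792/8307)·1070000/792 = 78.289174
  → Var(ȳ_str) = 327.41315.
Var(ȳ_srs) = (1 − 5261/32822)·3245000/5261 = 517.93628.
deff = 327.41315 / 517.93628 = 0.6321.

0.6321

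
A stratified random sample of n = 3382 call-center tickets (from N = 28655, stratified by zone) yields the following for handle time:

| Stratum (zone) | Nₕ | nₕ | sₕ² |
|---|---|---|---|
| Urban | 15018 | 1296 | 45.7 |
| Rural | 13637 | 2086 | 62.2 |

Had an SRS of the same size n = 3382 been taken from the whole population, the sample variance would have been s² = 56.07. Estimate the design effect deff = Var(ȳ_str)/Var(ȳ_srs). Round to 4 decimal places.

0.9964

Var(ȳ_str) = Σ Wₕ²(1−fₕ)sₕ²/nₕ with Wₕ = Nₕ/28655:
  Urban: (15018/28655)²·(1−1296/15018)·45.7/1296 = 0.0088499311
  Rural: (13637/28655)²·(1−2086/13637)·62.2/2086 = 0.0057202325
  → Var(ȳ_str) = 0.014570164.
Var(ȳ_srs) = (1 − 3382/28655)·56.07/3382 = 0.014622221.
deff = 0.014570164 / 0.014622221 = 0.9964.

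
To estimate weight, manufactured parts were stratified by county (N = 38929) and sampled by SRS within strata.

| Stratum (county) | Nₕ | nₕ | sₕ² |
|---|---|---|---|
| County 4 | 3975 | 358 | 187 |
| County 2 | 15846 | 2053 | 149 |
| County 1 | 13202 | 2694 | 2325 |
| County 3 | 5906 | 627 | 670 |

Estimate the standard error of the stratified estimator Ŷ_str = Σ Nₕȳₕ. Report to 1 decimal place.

Var(Ŷ_str) = Σₕ Nₕ²(1 − fₕ)sₕ²/nₕ.
County 4: 3975²·(1 − 358/3975)·187/358 = 7.5100741 × 10^6.
County 2: 15846²·(1 − 2053/15846)·149/2053 = 1.5862649 × 10^7.
County 1: 13202²·(1 − 2694/13202)·2325/2694 = 1.1972509 × 10^8.
County 3: 5906²·(1 − 627/5906)·670/627 = 3.3315963 × 10^7.
Sum = 1.7641378 × 10^8.
SE = √(1.7641378 × 10^8) = 13282.1.

13282.1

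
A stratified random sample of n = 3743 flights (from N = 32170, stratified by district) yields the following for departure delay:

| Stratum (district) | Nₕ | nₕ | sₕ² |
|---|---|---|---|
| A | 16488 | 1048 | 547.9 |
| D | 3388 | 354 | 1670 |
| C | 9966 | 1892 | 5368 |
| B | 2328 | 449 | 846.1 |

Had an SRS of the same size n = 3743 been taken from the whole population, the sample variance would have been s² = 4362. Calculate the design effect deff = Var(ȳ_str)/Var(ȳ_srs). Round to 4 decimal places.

0.3923

Var(ȳ_str) = Σ Wₕ²(1−fₕ)sₕ²/nₕ with Wₕ = Nₕ/32170:
  A: (16488/32170)²·(1−1048/16488)·547.9/1048 = 0.12860361
  D: (3388/32170)²·(1−354/3388)·1670/354 = 0.046856524
  C: (9966/32170)²·(1−1892/9966)·5368/1892 = 0.22059663
  B: (2328/32170)²·(1−449/2328)·846.1/449 = 0.0079649488
  → Var(ȳ_str) = 0.40402171.
Var(ȳ_srs) = (1 − 3743/32170)·4362/3743 = 1.0297832.
deff = 0.40402171 / 1.0297832 = 0.3923.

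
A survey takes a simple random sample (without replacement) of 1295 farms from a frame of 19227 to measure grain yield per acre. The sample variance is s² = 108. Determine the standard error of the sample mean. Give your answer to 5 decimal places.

0.27889

Under SRS without replacement, Var(ȳ) = (1 − f)·s²/n with f = n/N = 1295/19227 = 0.06735320.
Var(ȳ) = (1 − 0.06735320)·108/1295 = 0.93264680·0.083397683 = 0.077780582.
SE(ȳ) = √(0.077780582) = 0.27889.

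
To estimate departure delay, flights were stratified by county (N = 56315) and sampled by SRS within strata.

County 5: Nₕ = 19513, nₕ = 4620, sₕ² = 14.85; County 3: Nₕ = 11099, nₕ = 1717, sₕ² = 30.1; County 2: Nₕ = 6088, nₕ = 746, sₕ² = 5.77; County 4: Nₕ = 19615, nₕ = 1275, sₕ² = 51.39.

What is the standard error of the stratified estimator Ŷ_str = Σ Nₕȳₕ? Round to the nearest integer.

4185

Var(Ŷ_str) = Σₕ Nₕ²(1 − fₕ)sₕ²/nₕ.
County 5: 19513²·(1 − 4620/19513)·14.85/4620 = 934094.28.
County 3: 11099²·(1 − 1717/11099)·30.1/1717 = 1.8254733 × 10^6.
County 2: 6088²·(1 − 746/6088)·5.77/746 = 251544.9.
County 4: 19615²·(1 − 1275/19615)·51.39/1275 = 1.4499602 × 10^7.
Sum = 1.7510714 × 10^7.
SE = √(1.7510714 × 10^7) = 4185.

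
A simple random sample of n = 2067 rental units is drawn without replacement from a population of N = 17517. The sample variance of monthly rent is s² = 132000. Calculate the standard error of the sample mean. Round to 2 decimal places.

Under SRS without replacement, Var(ȳ) = (1 − f)·s²/n with f = n/N = 2067/17517 = 0.11799966.
Var(ȳ) = (1 − 0.11799966)·132000/2067 = 0.88200034·63.860668 = 56.325131.
SE(ȳ) = √(56.325131) = 7.51.

7.51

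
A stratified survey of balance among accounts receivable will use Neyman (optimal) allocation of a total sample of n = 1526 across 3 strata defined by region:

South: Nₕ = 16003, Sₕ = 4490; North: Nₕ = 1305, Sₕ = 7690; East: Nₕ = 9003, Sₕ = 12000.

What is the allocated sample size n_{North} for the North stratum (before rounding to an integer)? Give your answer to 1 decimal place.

80.6

Neyman allocation: nₕ = n·NₕSₕ / Σⱼ NⱼSⱼ.
Σ NⱼSⱼ = 16003·4490 + 1305·7690 + 9003·12000 = 1.8992492 × 10^8.
n_{North} = 1526·1305·7690 / (1.8992492 × 10^8) = 80.6.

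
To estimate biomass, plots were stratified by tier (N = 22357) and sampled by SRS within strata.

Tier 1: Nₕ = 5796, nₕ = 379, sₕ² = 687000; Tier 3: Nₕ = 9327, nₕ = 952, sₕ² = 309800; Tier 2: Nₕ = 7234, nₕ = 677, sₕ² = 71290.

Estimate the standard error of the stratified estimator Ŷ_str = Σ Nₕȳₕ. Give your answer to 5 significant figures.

Var(Ŷ_str) = Σₕ Nₕ²(1 − fₕ)sₕ²/nₕ.
Tier 1: 5796²·(1 − 379/5796)·687000/379 = 5.6912117 × 10^10.
Tier 3: 9327²·(1 − 952/9327)·309800/952 = 2.5419749 × 10^10.
Tier 2: 7234²·(1 − 677/7234)·71290/677 = 4.9948636 × 10^9.
Sum = 8.732673 × 10^10.
SE = √(8.732673 × 10^10) = 295510.

295510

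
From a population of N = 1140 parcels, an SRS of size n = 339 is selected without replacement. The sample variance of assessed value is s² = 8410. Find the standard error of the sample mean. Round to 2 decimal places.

Under SRS without replacement, Var(ȳ) = (1 − f)·s²/n with f = n/N = 339/1140 = 0.29736842.
Var(ȳ) = (1 − 0.29736842)·8410/339 = 0.70263158·24.80826 = 17.431067.
SE(ȳ) = √(17.431067) = 4.18.

4.18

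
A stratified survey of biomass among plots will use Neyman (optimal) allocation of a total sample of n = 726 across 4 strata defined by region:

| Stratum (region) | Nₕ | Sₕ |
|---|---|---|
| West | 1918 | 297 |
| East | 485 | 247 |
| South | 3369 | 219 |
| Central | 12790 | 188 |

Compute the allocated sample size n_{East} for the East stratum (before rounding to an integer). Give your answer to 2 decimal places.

Neyman allocation: nₕ = n·NₕSₕ / Σⱼ NⱼSⱼ.
Σ NⱼSⱼ = 1918·297 + 485·247 + 3369·219 + 12790·188 = 3.831772 × 10^6.
n_{East} = 726·485·247 / (3.831772 × 10^6) = 22.70.

22.70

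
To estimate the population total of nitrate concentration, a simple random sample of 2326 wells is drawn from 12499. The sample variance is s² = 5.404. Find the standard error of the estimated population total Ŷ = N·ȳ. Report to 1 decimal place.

543.5

Var(Ŷ) = N²·Var(ȳ) = N²·(1 − n/N)·s²/n.
f = 2326/12499 = 0.18609489; Var(ȳ) = 0.81390511·5.404/2326 = 0.0018909472.
Var(Ŷ) = 12499² · 0.0018909472 = 295413.23.
SE(Ŷ) = √(295413.23) = 543.5.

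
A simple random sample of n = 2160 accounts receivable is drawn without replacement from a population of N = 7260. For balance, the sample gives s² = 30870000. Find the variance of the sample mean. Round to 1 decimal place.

Under SRS without replacement, Var(ȳ) = (1 − f)·s²/n with f = n/N = 2160/7260 = 0.29752066.
Var(ȳ) = (1 − 0.29752066)·30870000/2160 = 0.70247934·14291.667 = 10039.601.

10039.6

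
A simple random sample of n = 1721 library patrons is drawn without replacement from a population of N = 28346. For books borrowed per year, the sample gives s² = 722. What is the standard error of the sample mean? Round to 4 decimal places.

0.6277

Under SRS without replacement, Var(ȳ) = (1 − f)·s²/n with f = n/N = 1721/28346 = 0.06071403.
Var(ȳ) = (1 − 0.06071403)·722/1721 = 0.93928597·0.41952353 = 0.39405257.
SE(ȳ) = √(0.39405257) = 0.6277.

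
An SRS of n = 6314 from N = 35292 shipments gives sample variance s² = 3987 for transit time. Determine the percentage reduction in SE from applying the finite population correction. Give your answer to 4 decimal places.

9.3858

f = n/N = 6314/35292 = 0.17890740.
SE_no-fpc = √(s²/n) = 0.79464074; SE_fpc = √((1−f)s²/n) = 0.72005703.
Ratio = √(1−f) = 0.90614160. Reduction = 100·(1 − 0.90614160) = 9.3858%.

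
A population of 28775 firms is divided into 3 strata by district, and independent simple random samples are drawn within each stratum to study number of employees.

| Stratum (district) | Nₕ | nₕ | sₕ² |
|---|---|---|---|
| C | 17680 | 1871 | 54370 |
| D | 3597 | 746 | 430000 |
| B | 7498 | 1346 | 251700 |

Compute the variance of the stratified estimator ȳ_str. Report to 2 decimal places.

27.37

Var(ȳ_str) = Σₕ Wₕ²(1 − fₕ)sₕ²/nₕ with Wₕ = Nₕ/N, N = 28775.
C: Wₕ = 0.61442224; term = 0.61442224²·(1 − 0.10582579)·54370/1871 = 9.8093796.
D: Wₕ = 0.12500434; term = 0.12500434²·(1 − 0.20739505)·430000/746 = 7.1389875.
B: Wₕ = 0.26057341; term = 0.26057341²·(1 − 0.17951454)·251700/1346 = 10.417638.
Sum = 27.366005.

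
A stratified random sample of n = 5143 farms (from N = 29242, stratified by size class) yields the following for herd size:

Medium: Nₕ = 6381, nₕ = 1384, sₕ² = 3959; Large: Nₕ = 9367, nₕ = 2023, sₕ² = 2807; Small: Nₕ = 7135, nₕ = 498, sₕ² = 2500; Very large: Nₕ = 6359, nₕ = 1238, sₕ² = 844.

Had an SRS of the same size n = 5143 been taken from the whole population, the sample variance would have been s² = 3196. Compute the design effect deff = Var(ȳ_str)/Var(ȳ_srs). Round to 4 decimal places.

Var(ȳ_str) = Σ Wₕ²(1−fₕ)sₕ²/nₕ with Wₕ = Nₕ/29242:
  Medium: (6381/29242)²·(1−1384/6381)·3959/1384 = 0.10666781
  Large: (9367/29242)²·(1−2023/9367)·2807/2023 = 0.11162605
  Small: (7135/29242)²·(1−498/7135)·2500/498 = 0.27801121
  Very large: (6359/29242)²·(1−1238/6359)·844/1238 = 0.025962784
  → Var(ȳ_str) = 0.52226785.
Var(ȳ_srs) = (1 − 5143/29242)·3196/5143 = 0.51213233.
deff = 0.52226785 / 0.51213233 = 1.0198.

1.0198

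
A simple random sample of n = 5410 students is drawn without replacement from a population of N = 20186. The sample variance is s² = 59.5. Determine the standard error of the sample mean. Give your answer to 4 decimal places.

Under SRS without replacement, Var(ȳ) = (1 − f)·s²/n with f = n/N = 5410/20186 = 0.26800753.
Var(ȳ) = (1 − 0.26800753)·59.5/5410 = 0.73199247·0.010998152 = 0.0080505641.
SE(ȳ) = √(0.0080505641) = 0.0897.

0.0897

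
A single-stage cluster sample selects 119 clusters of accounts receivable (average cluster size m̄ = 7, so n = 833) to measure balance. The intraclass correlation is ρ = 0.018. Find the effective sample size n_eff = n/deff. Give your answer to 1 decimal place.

751.8

deff = 1 + (7 − 1)·0.018 = 1 + 0.108 = 1.108.
n_eff = 833 / 1.108 = 751.8.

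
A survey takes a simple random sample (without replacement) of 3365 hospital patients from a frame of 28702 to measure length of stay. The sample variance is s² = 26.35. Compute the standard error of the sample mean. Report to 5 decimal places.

0.08314

Under SRS without replacement, Var(ȳ) = (1 − f)·s²/n with f = n/N = 3365/28702 = 0.11723922.
Var(ȳ) = (1 − 0.11723922)·26.35/3365 = 0.88276078·0.0078306092 = 0.0069125547.
SE(ȳ) = √(0.0069125547) = 0.08314.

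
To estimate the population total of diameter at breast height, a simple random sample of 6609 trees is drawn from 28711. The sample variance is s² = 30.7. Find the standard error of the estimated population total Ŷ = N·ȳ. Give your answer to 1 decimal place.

Var(Ŷ) = N²·Var(ȳ) = N²·(1 − n/N)·s²/n.
f = 6609/28711 = 0.23019052; Var(ȳ) = 0.76980948·30.7/6609 = 0.0035759042.
Var(Ŷ) = 28711² · 0.0035759042 = 2.9476948 × 10^6.
SE(Ŷ) = √(2.9476948 × 10^6) = 1716.9.

1716.9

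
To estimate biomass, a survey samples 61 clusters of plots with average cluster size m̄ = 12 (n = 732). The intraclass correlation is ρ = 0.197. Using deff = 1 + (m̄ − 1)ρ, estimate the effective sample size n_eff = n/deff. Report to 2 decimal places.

231.13

deff = 1 + (12 − 1)·0.197 = 1 + 2.167 = 3.167.
n_eff = 732 / 3.167 = 231.13.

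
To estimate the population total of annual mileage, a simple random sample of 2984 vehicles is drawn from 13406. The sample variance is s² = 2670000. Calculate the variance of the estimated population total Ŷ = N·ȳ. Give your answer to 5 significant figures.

1.2502 × 10^11

Var(Ŷ) = N²·Var(ȳ) = N²·(1 − n/N)·s²/n.
f = 2984/13406 = 0.22258690; Var(ȳ) = 0.77741310·2670000/2984 = 695.60756.
Var(Ŷ) = 13406² · 695.60756 = 1.2501517 × 10^11.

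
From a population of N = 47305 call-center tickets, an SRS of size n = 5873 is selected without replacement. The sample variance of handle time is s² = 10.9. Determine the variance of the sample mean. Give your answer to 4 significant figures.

Under SRS without replacement, Var(ȳ) = (1 − f)·s²/n with f = n/N = 5873/47305 = 0.12415178.
Var(ȳ) = (1 − 0.12415178)·10.9/5873 = 0.87584822·0.001855951 = 0.0016255313.

0.001626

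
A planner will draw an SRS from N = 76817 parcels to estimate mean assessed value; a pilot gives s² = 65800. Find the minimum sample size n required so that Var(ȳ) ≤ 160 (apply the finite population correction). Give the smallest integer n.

410

Without fpc, n₀ = s²/D = 65800/160 = 411.2500.
With fpc, (1 − n/N)·s²/n ≤ D requires n ≥ n₀/(1 + n₀/N) = 411.2500/(1 + 411.2500/76817) = 409.0600.
Rounding up, n = 410.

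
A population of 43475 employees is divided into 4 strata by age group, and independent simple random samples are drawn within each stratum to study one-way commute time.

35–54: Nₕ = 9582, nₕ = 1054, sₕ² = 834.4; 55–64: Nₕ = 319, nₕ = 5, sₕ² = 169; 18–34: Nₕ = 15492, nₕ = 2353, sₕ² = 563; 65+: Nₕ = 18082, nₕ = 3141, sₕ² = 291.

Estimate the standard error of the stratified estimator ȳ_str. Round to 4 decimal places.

0.2739

Var(ȳ_str) = Σₕ Wₕ²(1 − fₕ)sₕ²/nₕ with Wₕ = Nₕ/N, N = 43475.
35–54: Wₕ = 0.22040253; term = 0.22040253²·(1 − 0.10999791)·834.4/1054 = 0.034226135.
55–64: Wₕ = 0.00733755; term = 0.00733755²·(1 − 0.01567398)·169/5 = 0.0017912568.
18–34: Wₕ = 0.35634273; term = 0.35634273²·(1 − 0.15188484)·563/2353 = 0.025767785.
65+: Wₕ = 0.41591719; term = 0.41591719²·(1 − 0.17370866)·291/3141 = 0.013242562.
Sum = 0.075027739.
SE = √(0.075027739) = 0.2739.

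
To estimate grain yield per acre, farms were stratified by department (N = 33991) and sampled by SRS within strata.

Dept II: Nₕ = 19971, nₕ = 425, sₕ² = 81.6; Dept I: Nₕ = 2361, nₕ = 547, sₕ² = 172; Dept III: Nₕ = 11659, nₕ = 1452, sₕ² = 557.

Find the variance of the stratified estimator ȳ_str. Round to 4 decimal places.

0.1055

Var(ȳ_str) = Σₕ Wₕ²(1 − fₕ)sₕ²/nₕ with Wₕ = Nₕ/N, N = 33991.
Dept II: Wₕ = 0.58753788; term = 0.58753788²·(1 − 0.02128086)·81.6/425 = 0.064868081.
Dept I: Wₕ = 0.06945956; term = 0.06945956²·(1 − 0.23168149)·172/547 = 0.0011655919.
Dept III: Wₕ = 0.34300256; term = 0.34300256²·(1 − 0.12453898)·557/1452 = 0.03951119.
Sum = 0.10554486.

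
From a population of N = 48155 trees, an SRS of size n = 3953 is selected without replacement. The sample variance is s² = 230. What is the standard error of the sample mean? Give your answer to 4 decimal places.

0.2311

Under SRS without replacement, Var(ȳ) = (1 − f)·s²/n with f = n/N = 3953/48155 = 0.08208909.
Var(ȳ) = (1 − 0.08208909)·230/3953 = 0.91791091·0.058183658 = 0.053407415.
SE(ȳ) = √(0.053407415) = 0.2311.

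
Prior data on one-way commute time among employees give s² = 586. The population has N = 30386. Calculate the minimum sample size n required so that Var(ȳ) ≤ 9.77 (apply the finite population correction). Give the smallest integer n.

60

Without fpc, n₀ = s²/D = 586/9.77 = 59.9795.
With fpc, (1 − n/N)·s²/n ≤ D requires n ≥ n₀/(1 + n₀/N) = 59.9795/(1 + 59.9795/30386) = 59.8613.
Rounding up, n = 60.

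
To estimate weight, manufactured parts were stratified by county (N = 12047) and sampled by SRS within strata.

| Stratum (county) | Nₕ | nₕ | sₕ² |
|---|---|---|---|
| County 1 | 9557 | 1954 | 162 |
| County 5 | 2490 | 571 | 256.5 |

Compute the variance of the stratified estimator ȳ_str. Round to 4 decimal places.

Var(ȳ_str) = Σₕ Wₕ²(1 − fₕ)sₕ²/nₕ with Wₕ = Nₕ/N, N = 12047.
County 1: Wₕ = 0.79330954; term = 0.79330954²·(1 − 0.20445747)·162/1954 = 0.041508708.
County 5: Wₕ = 0.20669046; term = 0.20669046²·(1 − 0.22931727)·256.5/571 = 0.014789986.
Sum = 0.056298694.

0.0563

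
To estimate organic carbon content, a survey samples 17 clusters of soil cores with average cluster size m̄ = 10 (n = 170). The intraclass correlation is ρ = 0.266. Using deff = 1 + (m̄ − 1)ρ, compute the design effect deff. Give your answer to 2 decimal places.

3.39

deff = 1 + (10 − 1)·0.266 = 1 + 2.394 = 3.394.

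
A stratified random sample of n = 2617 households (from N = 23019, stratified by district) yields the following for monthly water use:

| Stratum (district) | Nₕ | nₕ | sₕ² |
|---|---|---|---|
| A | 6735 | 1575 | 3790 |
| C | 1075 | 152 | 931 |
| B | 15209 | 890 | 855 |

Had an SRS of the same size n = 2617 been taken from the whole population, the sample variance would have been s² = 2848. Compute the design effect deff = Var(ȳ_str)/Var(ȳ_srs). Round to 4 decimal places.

0.5849

Var(ȳ_str) = Σ Wₕ²(1−fₕ)sₕ²/nₕ with Wₕ = Nₕ/23019:
  A: (6735/23019)²·(1−1575/6735)·3790/1575 = 0.157824
  C: (1075/23019)²·(1−152/1075)·931/152 = 0.01146947
  B: (15209/23019)²·(1−890/15209)·855/890 = 0.39483583
  → Var(ȳ_str) = 0.5641293.
Var(ȳ_srs) = (1 − 2617/23019)·2848/2617 = 0.96454513.
deff = 0.5641293 / 0.96454513 = 0.5849.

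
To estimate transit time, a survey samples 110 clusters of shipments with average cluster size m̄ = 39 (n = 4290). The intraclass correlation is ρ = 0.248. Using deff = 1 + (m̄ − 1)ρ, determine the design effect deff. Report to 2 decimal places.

deff = 1 + (39 − 1)·0.248 = 1 + 9.424 = 10.424.

10.42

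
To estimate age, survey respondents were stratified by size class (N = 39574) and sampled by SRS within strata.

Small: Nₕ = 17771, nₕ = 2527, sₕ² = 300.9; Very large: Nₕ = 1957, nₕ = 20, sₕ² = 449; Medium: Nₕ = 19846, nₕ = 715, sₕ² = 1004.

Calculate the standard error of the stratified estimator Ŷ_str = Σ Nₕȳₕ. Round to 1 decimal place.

Var(Ŷ_str) = Σₕ Nₕ²(1 − fₕ)sₕ²/nₕ.
Small: 17771²·(1 − 2527/17771)·300.9/2527 = 3.2257281 × 10^7.
Very large: 1957²·(1 − 20/1957)·449/20 = 8.5101417 × 10^7.
Medium: 19846²·(1 − 715/19846)·1004/715 = 5.3313639 × 10^8.
Sum = 6.5049509 × 10^8.
SE = √(6.5049509 × 10^8) = 25504.8.

25504.8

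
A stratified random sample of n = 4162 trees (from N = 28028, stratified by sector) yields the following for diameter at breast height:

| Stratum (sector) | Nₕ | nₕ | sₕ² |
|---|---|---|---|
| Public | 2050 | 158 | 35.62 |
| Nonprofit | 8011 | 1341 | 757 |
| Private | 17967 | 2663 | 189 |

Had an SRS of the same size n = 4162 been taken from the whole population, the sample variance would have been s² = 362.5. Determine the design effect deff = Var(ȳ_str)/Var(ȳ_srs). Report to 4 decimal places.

0.8677

Var(ȳ_str) = Σ Wₕ²(1−fₕ)sₕ²/nₕ with Wₕ = Nₕ/28028:
  Public: (2050/28028)²·(1−158/2050)·35.62/158 = 0.0011130831
  Nonprofit: (8011/28028)²·(1−1341/8011)·757/1341 = 0.038396837
  Private: (17967/28028)²·(1−2663/17967)·189/2663 = 0.024842022
  → Var(ȳ_str) = 0.064351942.
Var(ȳ_srs) = (1 − 4162/28028)·362.5/4162 = 0.074164054.
deff = 0.064351942 / 0.074164054 = 0.8677.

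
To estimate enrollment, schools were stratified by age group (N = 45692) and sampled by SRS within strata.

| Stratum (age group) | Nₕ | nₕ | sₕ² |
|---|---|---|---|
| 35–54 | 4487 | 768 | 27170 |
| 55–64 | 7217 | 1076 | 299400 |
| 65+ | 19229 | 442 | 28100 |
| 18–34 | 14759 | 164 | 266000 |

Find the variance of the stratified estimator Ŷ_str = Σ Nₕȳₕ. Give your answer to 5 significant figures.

3.8527 × 10^11

Var(Ŷ_str) = Σₕ Nₕ²(1 − fₕ)sₕ²/nₕ.
35–54: 4487²·(1 − 768/4487)·27170/768 = 5.9035149 × 10^8.
55–64: 7217²·(1 − 1076/7217)·299400/1076 = 1.2332051 × 10^10.
65+: 19229²·(1 − 442/19229)·28100/442 = 2.2966678 × 10^10.
18–34: 14759²·(1 − 164/14759)·266000/164 = 3.4938063 × 10^11.
Sum = 3.8526971 × 10^11.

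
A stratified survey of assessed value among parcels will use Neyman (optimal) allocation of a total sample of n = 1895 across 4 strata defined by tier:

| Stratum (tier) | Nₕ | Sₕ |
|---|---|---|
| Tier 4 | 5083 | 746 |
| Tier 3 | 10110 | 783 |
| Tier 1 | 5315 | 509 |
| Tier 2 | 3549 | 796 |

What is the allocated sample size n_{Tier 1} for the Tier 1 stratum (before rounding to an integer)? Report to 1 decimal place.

297.4

Neyman allocation: nₕ = n·NₕSₕ / Σⱼ NⱼSⱼ.
Σ NⱼSⱼ = 5083·746 + 10110·783 + 5315·509 + 3549·796 = 1.7238387 × 10^7.
n_{Tier 1} = 1895·5315·509 / (1.7238387 × 10^7) = 297.4.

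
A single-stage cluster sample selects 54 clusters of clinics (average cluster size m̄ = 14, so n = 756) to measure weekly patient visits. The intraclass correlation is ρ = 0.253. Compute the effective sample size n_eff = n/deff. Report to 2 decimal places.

176.26

deff = 1 + (14 − 1)·0.253 = 1 + 3.289 = 4.289.
n_eff = 756 / 4.289 = 176.26.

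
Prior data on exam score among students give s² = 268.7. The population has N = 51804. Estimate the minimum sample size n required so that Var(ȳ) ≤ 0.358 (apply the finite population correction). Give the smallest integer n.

740

Without fpc, n₀ = s²/D = 268.7/0.358 = 750.5587.
With fpc, (1 − n/N)·s²/n ≤ D requires n ≥ n₀/(1 + n₀/N) = 750.5587/(1 + 750.5587/51804) = 739.8396.
Rounding up, n = 740.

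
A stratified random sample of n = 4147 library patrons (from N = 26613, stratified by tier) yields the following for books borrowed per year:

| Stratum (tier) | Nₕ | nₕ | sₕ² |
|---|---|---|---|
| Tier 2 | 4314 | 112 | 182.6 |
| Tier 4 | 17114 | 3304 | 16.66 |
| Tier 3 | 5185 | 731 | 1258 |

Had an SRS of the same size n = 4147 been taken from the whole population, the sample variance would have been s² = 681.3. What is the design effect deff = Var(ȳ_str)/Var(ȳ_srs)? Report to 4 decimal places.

Var(ȳ_str) = Σ Wₕ²(1−fₕ)sₕ²/nₕ with Wₕ = Nₕ/26613:
  Tier 2: (4314/26613)²·(1−112/4314)·182.6/112 = 0.041728356
  Tier 4: (17114/26613)²·(1−3304/17114)·16.66/3304 = 0.001682645
  Tier 3: (5185/26613)²·(1−731/5185)·1258/731 = 0.056114432
  → Var(ȳ_str) = 0.099525433.
Var(ȳ_srs) = (1 − 4147/26613)·681.3/4147 = 0.13868717.
deff = 0.099525433 / 0.13868717 = 0.7176.

0.7176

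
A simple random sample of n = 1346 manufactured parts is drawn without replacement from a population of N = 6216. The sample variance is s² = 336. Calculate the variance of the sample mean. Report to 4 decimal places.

Under SRS without replacement, Var(ȳ) = (1 − f)·s²/n with f = n/N = 1346/6216 = 0.21653797.
Var(ȳ) = (1 − 0.21653797)·336/1346 = 0.78346203·0.24962853 = 0.19557447.

0.1956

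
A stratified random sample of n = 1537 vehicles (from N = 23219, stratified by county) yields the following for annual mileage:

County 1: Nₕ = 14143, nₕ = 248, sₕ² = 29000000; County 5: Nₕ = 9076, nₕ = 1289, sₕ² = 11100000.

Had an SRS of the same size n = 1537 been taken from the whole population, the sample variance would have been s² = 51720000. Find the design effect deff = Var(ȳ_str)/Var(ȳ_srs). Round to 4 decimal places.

1.3924

Var(ȳ_str) = Σ Wₕ²(1−fₕ)sₕ²/nₕ with Wₕ = Nₕ/23219:
  County 1: (14143/23219)²·(1−248/14143)·29000000/248 = 42624.509
  County 5: (9076/23219)²·(1−1289/9076)·11100000/1289 = 1128.8798
  → Var(ȳ_str) = 43753.389.
Var(ȳ_srs) = (1 − 1537/23219)·51720000/1537 = 31422.481.
deff = 43753.389 / 31422.481 = 1.3924.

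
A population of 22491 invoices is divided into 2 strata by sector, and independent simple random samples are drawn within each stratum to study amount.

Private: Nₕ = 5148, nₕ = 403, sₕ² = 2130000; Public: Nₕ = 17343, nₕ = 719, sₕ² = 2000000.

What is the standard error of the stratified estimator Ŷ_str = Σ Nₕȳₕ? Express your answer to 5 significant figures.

964930

Var(Ŷ_str) = Σₕ Nₕ²(1 − fₕ)sₕ²/nₕ.
Private: 5148²·(1 − 403/5148)·2130000/403 = 1.2910686 × 10^11.
Public: 17343²·(1 − 719/17343)·2000000/719 = 8.0197505 × 10^11.
Sum = 9.3108191 × 10^11.
SE = √(9.3108191 × 10^11) = 964930.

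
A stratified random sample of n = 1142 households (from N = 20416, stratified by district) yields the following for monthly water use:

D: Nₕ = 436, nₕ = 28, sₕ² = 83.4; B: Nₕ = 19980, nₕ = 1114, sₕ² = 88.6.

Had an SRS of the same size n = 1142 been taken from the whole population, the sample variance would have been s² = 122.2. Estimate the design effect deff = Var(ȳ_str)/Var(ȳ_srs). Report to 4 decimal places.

Var(ȳ_str) = Σ Wₕ²(1−fₕ)sₕ²/nₕ with Wₕ = Nₕ/20416:
  D: (436/20416)²·(1−28/436)·83.4/28 = 0.0012711985
  B: (19980/20416)²·(1−1114/19980)·88.6/1114 = 0.071925441
  → Var(ȳ_str) = 0.07319664.
Var(ȳ_srs) = (1 − 1142/20416)·122.2/1142 = 0.10101975.
deff = 0.07319664 / 0.10101975 = 0.7246.

0.7246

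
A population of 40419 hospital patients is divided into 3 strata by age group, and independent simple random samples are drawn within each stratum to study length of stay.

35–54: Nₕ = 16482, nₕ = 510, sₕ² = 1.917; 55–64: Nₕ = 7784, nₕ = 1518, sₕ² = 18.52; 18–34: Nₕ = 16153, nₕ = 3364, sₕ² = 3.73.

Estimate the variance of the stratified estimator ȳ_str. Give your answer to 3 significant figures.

Var(ȳ_str) = Σₕ Wₕ²(1 − fₕ)sₕ²/nₕ with Wₕ = Nₕ/N, N = 40419.
35–54: Wₕ = 0.40777852; term = 0.40777852²·(1 − 0.03094285)·1.917/510 = 6.0568946 × 10^-4.
55–64: Wₕ = 0.19258270; term = 0.19258270²·(1 − 0.19501542)·18.52/1518 = 3.6424307 × 10^-4.
18–34: Wₕ = 0.39963878; term = 0.39963878²·(1 − 0.20825853)·3.73/3364 = 1.4020758 × 10^-4.
Sum = 0.0011101401.

0.00111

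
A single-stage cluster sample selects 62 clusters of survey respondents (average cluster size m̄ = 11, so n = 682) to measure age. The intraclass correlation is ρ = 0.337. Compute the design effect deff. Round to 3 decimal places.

deff = 1 + (11 − 1)·0.337 = 1 + 3.37 = 4.37.

4.370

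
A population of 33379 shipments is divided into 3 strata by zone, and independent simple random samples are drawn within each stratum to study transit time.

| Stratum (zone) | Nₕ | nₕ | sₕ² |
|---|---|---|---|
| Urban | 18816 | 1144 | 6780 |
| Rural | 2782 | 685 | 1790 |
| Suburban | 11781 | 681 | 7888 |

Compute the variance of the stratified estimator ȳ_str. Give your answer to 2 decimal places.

3.14

Var(ȳ_str) = Σₕ Wₕ²(1 − fₕ)sₕ²/nₕ with Wₕ = Nₕ/N, N = 33379.
Urban: Wₕ = 0.56370772; term = 0.56370772²·(1 − 0.06079932)·6780/1144 = 1.7687646.
Rural: Wₕ = 0.08334582; term = 0.08334582²·(1 − 0.24622574)·1790/685 = 0.013682686.
Suburban: Wₕ = 0.35294646; term = 0.35294646²·(1 − 0.05780494)·7888/681 = 1.3594971.
Sum = 3.1419444.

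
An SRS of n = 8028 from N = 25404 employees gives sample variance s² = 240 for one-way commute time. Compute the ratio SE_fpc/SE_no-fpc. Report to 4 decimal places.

0.8270

f = n/N = 8028/25404 = 0.31601323.
SE_no-fpc = √(s²/n) = 0.17290277; SE_fpc = √((1−f)s²/n) = 0.14299663.
Ratio = √(1−f) = 0.82703493.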